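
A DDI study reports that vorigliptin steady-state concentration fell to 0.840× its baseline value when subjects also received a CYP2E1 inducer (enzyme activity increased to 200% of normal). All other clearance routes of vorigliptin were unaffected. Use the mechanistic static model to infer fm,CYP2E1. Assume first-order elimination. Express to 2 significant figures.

CL'/CL = 1 / 0.840 = 1.19
2·fm + (1 − fm) = 1.19
fm = (1.19 − 1) / (2 − 1) = 0.19

0.19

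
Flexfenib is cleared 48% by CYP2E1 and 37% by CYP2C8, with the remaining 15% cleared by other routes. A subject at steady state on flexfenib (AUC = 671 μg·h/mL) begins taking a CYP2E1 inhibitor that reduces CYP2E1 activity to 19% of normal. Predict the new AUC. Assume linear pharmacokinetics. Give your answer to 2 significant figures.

1.1 × 10³ μg·h/mL

The CYP2E1 pathway (48% of clearance) drops to 0.19× activity: 0.48 × 0.19 = 0.0912.
CYP2C8 (37%) and the residual 15% are unaffected.
New clearance relative to baseline: 0.0912 + 0.37 + 0.15 = 0.6112.
New AUC = baseline ÷ relative clearance = 671 / 0.6112 = 1.1 × 10³ μg·h/mL.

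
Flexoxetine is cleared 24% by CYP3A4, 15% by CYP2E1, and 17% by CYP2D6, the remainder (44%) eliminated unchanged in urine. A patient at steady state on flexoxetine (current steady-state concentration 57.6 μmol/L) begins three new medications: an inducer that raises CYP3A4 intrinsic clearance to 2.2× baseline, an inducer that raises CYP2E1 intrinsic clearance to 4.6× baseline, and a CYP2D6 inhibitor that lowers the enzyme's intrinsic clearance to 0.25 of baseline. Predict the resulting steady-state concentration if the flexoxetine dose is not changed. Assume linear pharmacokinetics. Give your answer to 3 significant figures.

33.9 μmol/L

The CYP3A4 pathway (24% of clearance) rises to 2.2× activity: 0.24 × 2.2 = 0.528.
The CYP2E1 pathway (15% of clearance) increases to 4.6× activity: 0.15 × 4.6 = 0.69.
The CYP2D6 pathway (17% of clearance) is reduced to 0.25× activity: 0.17 × 0.25 = 0.0425.
Non-CYP routes (44%) are unchanged.
Relative clearance = 0.528 + 0.69 + 0.0425 + 0.44 = 1.7005.
Dividing the baseline by the relative clearance: 57.6 / 1.7005 = 33.9 μmol/L.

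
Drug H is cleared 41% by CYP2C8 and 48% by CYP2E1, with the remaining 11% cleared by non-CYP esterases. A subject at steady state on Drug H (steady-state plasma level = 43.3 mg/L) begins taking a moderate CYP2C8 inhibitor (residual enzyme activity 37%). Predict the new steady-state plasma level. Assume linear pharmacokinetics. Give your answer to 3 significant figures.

58.4 mg/L

The CYP2C8 pathway (41% of clearance) is reduced to 0.37× activity: 0.41 × 0.37 = 0.1517.
CYP2E1 (48%) and the residual 11% are unaffected.
Relative clearance = 0.1517 + 0.48 + 0.11 = 0.7417.
New steady-state plasma level = baseline ÷ relative clearance = 43.3 / 0.7417 = 58.4 mg/L.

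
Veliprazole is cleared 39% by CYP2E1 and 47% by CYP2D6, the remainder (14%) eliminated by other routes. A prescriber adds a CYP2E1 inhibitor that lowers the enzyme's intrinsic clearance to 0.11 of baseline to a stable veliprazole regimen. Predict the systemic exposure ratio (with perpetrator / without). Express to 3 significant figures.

1.53

The CYP2E1 pathway (39% of clearance) is reduced to 0.11× activity: 0.39 × 0.11 = 0.0429.
CYP2D6 (47%) and the residual 14% are unaffected.
New clearance relative to baseline: 0.0429 + 0.47 + 0.14 = 0.6529.
Systemic exposure ratio = CL_old/CL_new = 1 / 0.6529 = 1.53.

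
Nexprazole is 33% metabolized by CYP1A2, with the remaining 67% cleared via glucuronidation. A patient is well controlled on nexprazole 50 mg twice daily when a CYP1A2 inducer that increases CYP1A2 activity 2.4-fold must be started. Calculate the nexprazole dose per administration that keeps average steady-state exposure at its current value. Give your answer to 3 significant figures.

The CYP1A2 pathway (33% of clearance) increases to 2.4× activity: 0.33 × 2.4 = 0.792.
Non-CYP routes (67%) are unchanged.
CL_new/CL_old = 0.792 + 0.67 = 1.462.
Css,avg = (dose rate)/CL, so holding Css fixed requires dose ∝ CL: 50 × 1.462 = 73.1 mg.

73.1 mg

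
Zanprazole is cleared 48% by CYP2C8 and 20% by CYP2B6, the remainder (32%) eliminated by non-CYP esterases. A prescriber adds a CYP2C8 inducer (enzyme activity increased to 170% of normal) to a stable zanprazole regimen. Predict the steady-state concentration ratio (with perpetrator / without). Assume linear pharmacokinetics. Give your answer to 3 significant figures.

The CYP2C8 pathway (48% of clearance) is boosted to 1.7× activity: 0.48 × 1.7 = 0.816.
CYP2B6 (20%) and the residual 32% are unaffected.
CL_new/CL_old = 0.816 + 0.2 + 0.32 = 1.336.
Steady-state concentration is inversely proportional to clearance, so the fold-change is 1 / 1.336 = 0.749.

0.749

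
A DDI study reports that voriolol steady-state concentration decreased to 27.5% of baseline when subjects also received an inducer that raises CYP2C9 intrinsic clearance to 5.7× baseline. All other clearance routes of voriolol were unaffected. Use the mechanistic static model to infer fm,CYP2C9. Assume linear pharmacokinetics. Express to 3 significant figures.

0.561

Let fm be the CYP2C9 fraction. New clearance relative to baseline = fm × 5.7 + (1 − fm).
Steady-state concentration ratio = 1 / (new CL fraction), so new CL fraction = 1 / 0.275 = 3.636.
fm × 5.7 + 1 − fm = 3.636  ⇒  fm × (5.7 − 1) = 2.636  ⇒  fm = 0.561.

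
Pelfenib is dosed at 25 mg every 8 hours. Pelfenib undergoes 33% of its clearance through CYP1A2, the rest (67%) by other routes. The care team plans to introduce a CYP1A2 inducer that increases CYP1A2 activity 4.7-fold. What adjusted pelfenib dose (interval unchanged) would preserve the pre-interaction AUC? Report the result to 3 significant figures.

55.5 mg

CYP1A2: 0.33 × 4.7 = 1.551
Other: 0.67 (unchanged)
CL_new/CL_old = 1.551 + 0.67 = 2.221.
To maintain the same steady-state level, dose must scale with clearance: new dose = 25 × 2.221 = 55.5 mg.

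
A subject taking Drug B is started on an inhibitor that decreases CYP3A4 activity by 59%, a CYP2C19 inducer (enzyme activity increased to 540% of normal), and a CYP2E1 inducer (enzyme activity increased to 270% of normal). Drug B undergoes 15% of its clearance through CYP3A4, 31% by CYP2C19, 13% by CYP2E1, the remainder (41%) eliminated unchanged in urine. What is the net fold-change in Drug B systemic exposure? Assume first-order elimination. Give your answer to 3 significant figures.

The CYP3A4 pathway (15% of clearance) falls to 0.41× activity: 0.15 × 0.41 = 0.0615.
The CYP2C19 pathway (31% of clearance) rises to 5.4× activity: 0.31 × 5.4 = 1.674.
The CYP2E1 pathway (13% of clearance) is boosted to 2.7× activity: 0.13 × 2.7 = 0.351.
Non-CYP routes (41%) are unchanged.
CL_new/CL_old = 0.0615 + 1.674 + 0.351 + 0.41 = 2.4965.
Net systemic exposure ratio = 1 / 2.4965 = 0.401.

0.401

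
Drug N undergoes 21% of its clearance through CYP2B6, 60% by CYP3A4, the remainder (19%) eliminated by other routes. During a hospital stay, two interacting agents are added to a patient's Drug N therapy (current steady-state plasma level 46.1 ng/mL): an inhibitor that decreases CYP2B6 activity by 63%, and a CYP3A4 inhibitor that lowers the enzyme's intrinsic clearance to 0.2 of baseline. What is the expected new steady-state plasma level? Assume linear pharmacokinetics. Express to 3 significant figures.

119 ng/mL

The CYP2B6 pathway (21% of clearance) is reduced to 0.37× activity: 0.21 × 0.37 = 0.0777.
The CYP3A4 pathway (60% of clearance) is reduced to 0.2× activity: 0.6 × 0.2 = 0.12.
The remaining 19% of clearance is unaffected.
CL_new/CL_old = 0.0777 + 0.12 + 0.19 = 0.3877.
New steady-state plasma level = 46.1 / 0.3877 = 119 ng/mL (concentration scales inversely with clearance).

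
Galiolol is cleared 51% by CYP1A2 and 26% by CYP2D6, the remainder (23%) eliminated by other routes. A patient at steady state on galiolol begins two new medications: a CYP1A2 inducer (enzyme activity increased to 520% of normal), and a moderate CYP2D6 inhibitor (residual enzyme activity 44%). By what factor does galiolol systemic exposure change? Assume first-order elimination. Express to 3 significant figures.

0.334

The CYP1A2 pathway (51% of clearance) is boosted to 5.2× activity: 0.51 × 5.2 = 2.652.
The CYP2D6 pathway (26% of clearance) falls to 0.44× activity: 0.26 × 0.44 = 0.1144.
The remaining 23% of clearance is unaffected.
Relative clearance = 2.652 + 0.1144 + 0.23 = 2.9964.
Net systemic exposure ratio = 1 / 2.9964 = 0.334.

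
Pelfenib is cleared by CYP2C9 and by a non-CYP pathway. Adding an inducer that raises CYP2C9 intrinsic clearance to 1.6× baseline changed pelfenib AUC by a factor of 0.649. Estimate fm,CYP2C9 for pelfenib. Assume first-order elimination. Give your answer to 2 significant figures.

0.90

CL'/CL = 1 / 0.649 = 1.541
1.6·fm + (1 − fm) = 1.541
fm = (1.541 − 1) / (1.6 − 1) = 0.90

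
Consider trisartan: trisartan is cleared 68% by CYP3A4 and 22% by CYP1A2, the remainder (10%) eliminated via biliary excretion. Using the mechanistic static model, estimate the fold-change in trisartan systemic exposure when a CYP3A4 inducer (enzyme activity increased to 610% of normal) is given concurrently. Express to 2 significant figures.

0.22

The CYP3A4 pathway (68% of clearance) rises to 6.1× activity: 0.68 × 6.1 = 4.148.
CYP1A2 (22%) and the residual 10% are unaffected.
New clearance relative to baseline: 4.148 + 0.22 + 0.1 = 4.468.
Since systemic exposure ∝ 1/CL, the ratio is 1 / 4.468 = 0.22.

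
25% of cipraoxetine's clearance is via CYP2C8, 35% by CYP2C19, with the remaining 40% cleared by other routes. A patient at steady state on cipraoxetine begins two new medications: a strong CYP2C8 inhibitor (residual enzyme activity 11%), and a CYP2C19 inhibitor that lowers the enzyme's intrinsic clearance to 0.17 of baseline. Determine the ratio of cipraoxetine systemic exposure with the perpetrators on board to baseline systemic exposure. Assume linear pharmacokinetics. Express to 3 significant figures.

The CYP2C8 pathway (25% of clearance) drops to 0.11× activity: 0.25 × 0.11 = 0.0275.
The CYP2C19 pathway (35% of clearance) falls to 0.17× activity: 0.35 × 0.17 = 0.0595.
The remaining 40% of clearance is unaffected.
Relative clearance = 0.0275 + 0.0595 + 0.4 = 0.487.
Because systemic exposure varies inversely with clearance, the combined effect is 1 / 0.487 = 2.05.

2.05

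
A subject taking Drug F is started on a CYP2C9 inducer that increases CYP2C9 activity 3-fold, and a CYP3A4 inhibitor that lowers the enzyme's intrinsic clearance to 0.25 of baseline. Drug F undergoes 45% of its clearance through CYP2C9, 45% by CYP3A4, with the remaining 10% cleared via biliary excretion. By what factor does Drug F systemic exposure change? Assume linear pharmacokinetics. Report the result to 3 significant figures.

CYP2C9: 0.45 × 3 = 1.35
CYP3A4: 0.45 × 0.25 = 0.1125
Other: 0.1 (unchanged)
CL_new/CL_old = 1.35 + 0.1125 + 0.1 = 1.5625.
Net systemic exposure ratio = 1 / 1.5625 = 0.640.

0.640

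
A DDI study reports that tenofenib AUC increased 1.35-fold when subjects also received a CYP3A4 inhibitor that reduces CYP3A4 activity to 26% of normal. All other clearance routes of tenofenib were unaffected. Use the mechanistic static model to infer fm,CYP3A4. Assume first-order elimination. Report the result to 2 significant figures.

CL'/CL = 1 / 1.35 = 0.7407
0.26·fm + (1 − fm) = 0.7407
fm = (0.7407 − 1) / (0.26 − 1) = 0.35

0.35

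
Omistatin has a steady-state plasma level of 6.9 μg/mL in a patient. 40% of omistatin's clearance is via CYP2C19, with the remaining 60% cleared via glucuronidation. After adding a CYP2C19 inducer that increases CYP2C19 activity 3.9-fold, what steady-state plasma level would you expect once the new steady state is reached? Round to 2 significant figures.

CYP2C19: 0.4 × 3.9 = 1.56
Other: 0.6 (unchanged)
CL_new/CL_old = 1.56 + 0.6 = 2.16.
Steady-state plasma level ∝ 1/CL, so new value = 6.9 / 2.16 = 3.2 μg/mL.

3.2 μg/mL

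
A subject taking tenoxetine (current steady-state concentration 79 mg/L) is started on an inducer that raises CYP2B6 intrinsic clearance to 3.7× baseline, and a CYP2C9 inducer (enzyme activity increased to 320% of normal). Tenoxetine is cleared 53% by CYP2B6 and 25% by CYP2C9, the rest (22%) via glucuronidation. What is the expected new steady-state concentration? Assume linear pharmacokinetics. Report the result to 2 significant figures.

The CYP2B6 pathway (53% of clearance) rises to 3.7× activity: 0.53 × 3.7 = 1.961.
The CYP2C9 pathway (25% of clearance) is boosted to 3.2× activity: 0.25 × 3.2 = 0.8.
Non-CYP routes (22%) are unchanged.
Relative clearance = 1.961 + 0.8 + 0.22 = 2.981.
New steady-state concentration = 79 / 2.981 = 27 mg/L (concentration scales inversely with clearance).

27 mg/L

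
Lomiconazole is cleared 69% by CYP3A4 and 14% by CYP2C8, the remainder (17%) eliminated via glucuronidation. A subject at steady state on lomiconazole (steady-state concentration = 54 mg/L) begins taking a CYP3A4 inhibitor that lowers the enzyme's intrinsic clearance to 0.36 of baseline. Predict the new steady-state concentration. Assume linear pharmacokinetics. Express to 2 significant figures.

The CYP3A4 pathway (69% of clearance) is reduced to 0.36× activity: 0.69 × 0.36 = 0.2484.
CYP2C8 (14%) and the residual 17% are unaffected.
CL_new/CL_old = 0.2484 + 0.14 + 0.17 = 0.5584.
With dosing unchanged, steady-state concentration scales as 1/CL: 54 / 0.5584 = 97 mg/L.

97 mg/L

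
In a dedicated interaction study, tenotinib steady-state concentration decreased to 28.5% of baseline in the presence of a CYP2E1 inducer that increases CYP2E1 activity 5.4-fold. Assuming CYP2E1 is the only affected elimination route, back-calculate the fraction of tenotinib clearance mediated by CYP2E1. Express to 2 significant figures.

0.57

CL'/CL = 1 / 0.285 = 3.509
5.4·fm + (1 − fm) = 3.509
fm = (3.509 − 1) / (5.4 − 1) = 0.57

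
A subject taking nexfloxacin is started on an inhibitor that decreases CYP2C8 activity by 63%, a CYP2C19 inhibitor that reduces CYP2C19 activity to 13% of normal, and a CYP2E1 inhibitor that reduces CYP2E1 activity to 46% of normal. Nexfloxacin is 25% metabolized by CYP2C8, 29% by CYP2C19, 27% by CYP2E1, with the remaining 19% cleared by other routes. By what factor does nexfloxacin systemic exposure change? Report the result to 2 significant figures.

2.3

CYP2C8: 0.25 × 0.37 = 0.0925
CYP2C19: 0.29 × 0.13 = 0.0377
CYP2E1: 0.27 × 0.46 = 0.1242
Other: 0.19 (unchanged)
Relative clearance = 0.0925 + 0.0377 + 0.1242 + 0.19 = 0.4444.
Net systemic exposure ratio = 1 / 0.4444 = 2.3.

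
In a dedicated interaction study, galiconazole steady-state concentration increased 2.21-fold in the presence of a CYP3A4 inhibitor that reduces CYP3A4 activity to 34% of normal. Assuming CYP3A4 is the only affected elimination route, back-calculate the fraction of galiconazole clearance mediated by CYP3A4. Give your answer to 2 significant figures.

Call the CYP3A4 fraction fm. After the interaction, CL_new/CL_old = fm × 0.34 + (1 − fm).
Steady-state concentration ratio = 1 / (new CL fraction), so new CL fraction = 1 / 2.21 = 0.4525.
fm × 0.34 + 1 − fm = 0.4525  ⇒  fm × (0.34 − 1) = −0.5475  ⇒  fm = 0.83.

0.83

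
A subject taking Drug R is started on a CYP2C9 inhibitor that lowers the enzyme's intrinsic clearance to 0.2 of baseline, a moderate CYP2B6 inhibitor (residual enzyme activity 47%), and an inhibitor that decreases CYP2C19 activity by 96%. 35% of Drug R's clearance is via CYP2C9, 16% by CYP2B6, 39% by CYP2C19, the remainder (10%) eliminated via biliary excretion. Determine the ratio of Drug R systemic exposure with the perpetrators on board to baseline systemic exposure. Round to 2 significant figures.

3.8

CYP2C9: 0.35 × 0.2 = 0.07
CYP2B6: 0.16 × 0.47 = 0.0752
CYP2C19: 0.39 × 0.04 = 0.0156
Other: 0.1 (unchanged)
Relative clearance = 0.07 + 0.0752 + 0.0156 + 0.1 = 0.2608.
Net systemic exposure ratio = 1 / 0.2608 = 3.8.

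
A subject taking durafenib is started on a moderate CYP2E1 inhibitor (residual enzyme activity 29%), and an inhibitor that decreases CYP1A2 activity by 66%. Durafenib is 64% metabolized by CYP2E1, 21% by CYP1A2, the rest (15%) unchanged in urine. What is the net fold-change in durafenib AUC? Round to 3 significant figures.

2.46

The CYP2E1 pathway (64% of clearance) falls to 0.29× activity: 0.64 × 0.29 = 0.1856.
The CYP1A2 pathway (21% of clearance) is reduced to 0.34× activity: 0.21 × 0.34 = 0.0714.
Non-CYP routes (15%) are unchanged.
New clearance relative to baseline: 0.1856 + 0.0714 + 0.15 = 0.407.
AUC ∝ 1/CL: fold-change = 1 / 0.407 = 2.46.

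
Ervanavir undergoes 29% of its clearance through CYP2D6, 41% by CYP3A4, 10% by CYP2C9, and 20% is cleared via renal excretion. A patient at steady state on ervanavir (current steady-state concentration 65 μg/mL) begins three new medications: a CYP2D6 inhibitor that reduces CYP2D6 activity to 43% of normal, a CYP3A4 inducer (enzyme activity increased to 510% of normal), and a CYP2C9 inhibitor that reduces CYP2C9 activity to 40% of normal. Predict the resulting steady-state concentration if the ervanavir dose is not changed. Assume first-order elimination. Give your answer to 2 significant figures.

26 μg/mL

The CYP2D6 pathway (29% of clearance) falls to 0.43× activity: 0.29 × 0.43 = 0.1247.
The CYP3A4 pathway (41% of clearance) is boosted to 5.1× activity: 0.41 × 5.1 = 2.091.
The CYP2C9 pathway (10% of clearance) is reduced to 0.4× activity: 0.1 × 0.4 = 0.04.
Non-CYP routes (20%) are unchanged.
Relative clearance = 0.1247 + 2.091 + 0.04 + 0.2 = 2.4557.
New steady-state concentration = 65 / 2.4557 = 26 μg/mL (concentration scales inversely with clearance).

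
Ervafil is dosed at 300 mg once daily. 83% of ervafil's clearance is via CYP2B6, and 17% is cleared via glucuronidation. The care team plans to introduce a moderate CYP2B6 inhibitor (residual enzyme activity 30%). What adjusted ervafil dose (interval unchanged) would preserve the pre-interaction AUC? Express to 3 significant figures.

The CYP2B6 pathway (83% of clearance) is reduced to 0.3× activity: 0.83 × 0.3 = 0.249.
Non-CYP routes (17%) are unchanged.
New clearance relative to baseline: 0.249 + 0.17 = 0.419.
To maintain the same steady-state level, dose must scale with clearance: new dose = 300 × 0.419 = 126 mg.

126 mg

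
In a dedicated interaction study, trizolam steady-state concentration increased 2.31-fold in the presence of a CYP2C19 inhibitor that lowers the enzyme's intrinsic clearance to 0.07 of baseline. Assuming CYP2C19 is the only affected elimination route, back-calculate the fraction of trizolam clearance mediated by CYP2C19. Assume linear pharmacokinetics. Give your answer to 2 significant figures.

0.61

CL'/CL = 1 / 2.31 = 0.4329
0.07·fm + (1 − fm) = 0.4329
fm = (0.4329 − 1) / (0.07 − 1) = 0.61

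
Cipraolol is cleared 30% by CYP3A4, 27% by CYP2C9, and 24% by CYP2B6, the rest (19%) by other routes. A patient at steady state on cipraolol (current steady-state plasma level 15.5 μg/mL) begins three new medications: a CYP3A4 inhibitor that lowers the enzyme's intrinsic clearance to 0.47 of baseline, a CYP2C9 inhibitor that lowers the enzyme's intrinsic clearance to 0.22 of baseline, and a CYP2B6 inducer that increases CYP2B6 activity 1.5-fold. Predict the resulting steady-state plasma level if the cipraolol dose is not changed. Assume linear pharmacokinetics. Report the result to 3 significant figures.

CYP3A4: 0.3 × 0.47 = 0.141
CYP2C9: 0.27 × 0.22 = 0.0594
CYP2B6: 0.24 × 1.5 = 0.36
Other: 0.19 (unchanged)
Relative clearance = 0.141 + 0.0594 + 0.36 + 0.19 = 0.7504.
Dividing the baseline by the relative clearance: 15.5 / 0.7504 = 20.7 μg/mL.

20.7 μg/mL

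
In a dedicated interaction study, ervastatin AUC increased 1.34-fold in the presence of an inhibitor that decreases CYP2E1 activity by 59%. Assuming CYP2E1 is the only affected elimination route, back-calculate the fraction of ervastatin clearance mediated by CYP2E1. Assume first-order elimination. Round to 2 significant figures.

0.43

CL'/CL = 1 / 1.34 = 0.7463
0.41·fm + (1 − fm) = 0.7463
fm = (0.7463 − 1) / (0.41 − 1) = 0.43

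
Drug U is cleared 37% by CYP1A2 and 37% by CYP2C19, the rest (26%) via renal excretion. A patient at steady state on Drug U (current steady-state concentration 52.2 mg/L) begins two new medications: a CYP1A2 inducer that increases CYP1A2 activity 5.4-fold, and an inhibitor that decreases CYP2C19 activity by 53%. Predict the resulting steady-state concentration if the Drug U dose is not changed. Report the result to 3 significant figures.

The CYP1A2 pathway (37% of clearance) increases to 5.4× activity: 0.37 × 5.4 = 1.998.
The CYP2C19 pathway (37% of clearance) drops to 0.47× activity: 0.37 × 0.47 = 0.1739.
Non-CYP routes (26%) are unchanged.
CL_new/CL_old = 1.998 + 0.1739 + 0.26 = 2.4319.
New steady-state concentration = 52.2 / 2.4319 = 21.5 mg/L (concentration scales inversely with clearance).

21.5 mg/L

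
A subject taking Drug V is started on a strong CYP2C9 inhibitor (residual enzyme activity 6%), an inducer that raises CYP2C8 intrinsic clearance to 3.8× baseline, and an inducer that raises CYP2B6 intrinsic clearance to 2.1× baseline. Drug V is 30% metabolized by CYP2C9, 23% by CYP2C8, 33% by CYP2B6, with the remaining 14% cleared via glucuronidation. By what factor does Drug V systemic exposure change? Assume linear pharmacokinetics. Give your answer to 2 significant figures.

0.58

CYP2C9: 0.3 × 0.06 = 0.018
CYP2C8: 0.23 × 3.8 = 0.874
CYP2B6: 0.33 × 2.1 = 0.693
Other: 0.14 (unchanged)
CL_new/CL_old = 0.018 + 0.874 + 0.693 + 0.14 = 1.725.
Systemic exposure ∝ 1/CL: fold-change = 1 / 1.725 = 0.58.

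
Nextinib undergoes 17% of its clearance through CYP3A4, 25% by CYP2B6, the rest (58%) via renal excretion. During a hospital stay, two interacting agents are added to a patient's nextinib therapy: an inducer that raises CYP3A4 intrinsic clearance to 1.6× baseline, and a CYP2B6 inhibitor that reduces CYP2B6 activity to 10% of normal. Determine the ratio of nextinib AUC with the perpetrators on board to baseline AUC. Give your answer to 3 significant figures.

The CYP3A4 pathway (17% of clearance) increases to 1.6× activity: 0.17 × 1.6 = 0.272.
The CYP2B6 pathway (25% of clearance) falls to 0.1× activity: 0.25 × 0.1 = 0.025.
Non-CYP routes (58%) are unchanged.
CL_new/CL_old = 0.272 + 0.025 + 0.58 = 0.877.
AUC ∝ 1/CL: fold-change = 1 / 0.877 = 1.14.

1.14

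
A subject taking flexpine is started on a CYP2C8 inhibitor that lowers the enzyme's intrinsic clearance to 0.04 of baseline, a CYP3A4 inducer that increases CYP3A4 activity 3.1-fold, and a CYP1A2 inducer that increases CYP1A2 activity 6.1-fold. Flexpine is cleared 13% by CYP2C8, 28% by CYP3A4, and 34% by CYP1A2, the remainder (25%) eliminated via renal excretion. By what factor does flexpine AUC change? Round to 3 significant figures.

0.313

CYP2C8: 0.13 × 0.04 = 0.0052
CYP3A4: 0.28 × 3.1 = 0.868
CYP1A2: 0.34 × 6.1 = 2.074
Other: 0.25 (unchanged)
CL_new/CL_old = 0.0052 + 0.868 + 2.074 + 0.25 = 3.1972.
Net AUC ratio = 1 / 3.1972 = 0.313.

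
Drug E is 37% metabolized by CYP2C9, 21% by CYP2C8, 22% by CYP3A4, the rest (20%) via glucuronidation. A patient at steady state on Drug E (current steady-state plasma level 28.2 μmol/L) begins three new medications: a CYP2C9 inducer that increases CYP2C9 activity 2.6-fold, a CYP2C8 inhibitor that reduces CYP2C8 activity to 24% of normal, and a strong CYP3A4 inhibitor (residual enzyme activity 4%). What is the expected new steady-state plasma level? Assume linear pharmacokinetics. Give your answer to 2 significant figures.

23 μmol/L

The CYP2C9 pathway (37% of clearance) rises to 2.6× activity: 0.37 × 2.6 = 0.962.
The CYP2C8 pathway (21% of clearance) drops to 0.24× activity: 0.21 × 0.24 = 0.0504.
The CYP3A4 pathway (22% of clearance) drops to 0.04× activity: 0.22 × 0.04 = 0.0088.
Non-CYP routes (20%) are unchanged.
Relative clearance = 0.962 + 0.0504 + 0.0088 + 0.2 = 1.2212.
New steady-state plasma level = 28.2 / 1.2212 = 23 μmol/L (concentration scales inversely with clearance).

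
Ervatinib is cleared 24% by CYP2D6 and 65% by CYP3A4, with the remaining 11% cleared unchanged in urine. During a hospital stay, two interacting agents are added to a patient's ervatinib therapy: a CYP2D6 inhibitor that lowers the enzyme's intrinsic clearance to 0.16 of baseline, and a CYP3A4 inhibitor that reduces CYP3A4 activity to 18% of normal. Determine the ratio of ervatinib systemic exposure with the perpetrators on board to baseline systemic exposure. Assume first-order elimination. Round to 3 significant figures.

CYP2D6: 0.24 × 0.16 = 0.0384
CYP3A4: 0.65 × 0.18 = 0.117
Other: 0.11 (unchanged)
CL_new/CL_old = 0.0384 + 0.117 + 0.11 = 0.2654.
Net systemic exposure ratio = 1 / 0.2654 = 3.77.

3.77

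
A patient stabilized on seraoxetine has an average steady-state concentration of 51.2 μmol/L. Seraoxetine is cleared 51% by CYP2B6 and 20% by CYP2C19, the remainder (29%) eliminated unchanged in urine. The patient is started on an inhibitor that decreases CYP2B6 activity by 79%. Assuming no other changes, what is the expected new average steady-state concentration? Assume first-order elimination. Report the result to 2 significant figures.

86 μmol/L

The CYP2B6 pathway (51% of clearance) falls to 0.21× activity: 0.51 × 0.21 = 0.1071.
CYP2C19 (20%) and the residual 29% are unaffected.
Relative clearance = 0.1071 + 0.2 + 0.29 = 0.5971.
Average steady-state concentration ∝ 1/CL, so new value = 51.2 / 0.5971 = 86 μmol/L.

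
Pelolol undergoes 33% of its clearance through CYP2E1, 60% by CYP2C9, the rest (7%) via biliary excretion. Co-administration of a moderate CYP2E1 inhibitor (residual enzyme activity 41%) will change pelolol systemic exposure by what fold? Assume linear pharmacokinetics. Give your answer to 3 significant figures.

1.24

CYP2E1: 0.33 × 0.41 = 0.1353
CYP2C9: 0.6 (unchanged)
Other: 0.07 (unchanged)
New clearance relative to baseline: 0.1353 + 0.6 + 0.07 = 0.8053.
Systemic exposure ratio = CL_old/CL_new = 1 / 0.8053 = 1.24.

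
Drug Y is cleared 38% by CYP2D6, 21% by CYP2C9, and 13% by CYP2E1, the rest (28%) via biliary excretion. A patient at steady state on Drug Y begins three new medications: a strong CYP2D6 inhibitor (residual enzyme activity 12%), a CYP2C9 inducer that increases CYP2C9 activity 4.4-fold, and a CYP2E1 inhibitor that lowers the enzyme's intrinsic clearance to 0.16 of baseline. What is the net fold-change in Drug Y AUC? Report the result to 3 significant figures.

The CYP2D6 pathway (38% of clearance) drops to 0.12× activity: 0.38 × 0.12 = 0.0456.
The CYP2C9 pathway (21% of clearance) increases to 4.4× activity: 0.21 × 4.4 = 0.924.
The CYP2E1 pathway (13% of clearance) falls to 0.16× activity: 0.13 × 0.16 = 0.0208.
The remaining 28% of clearance is unaffected.
New clearance relative to baseline: 0.0456 + 0.924 + 0.0208 + 0.28 = 1.2704.
AUC ∝ 1/CL: fold-change = 1 / 1.2704 = 0.787.

0.787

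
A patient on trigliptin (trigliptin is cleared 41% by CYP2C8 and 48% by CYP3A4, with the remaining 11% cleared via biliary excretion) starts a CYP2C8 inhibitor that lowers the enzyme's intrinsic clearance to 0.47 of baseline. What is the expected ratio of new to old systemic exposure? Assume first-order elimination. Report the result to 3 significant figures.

1.28

CYP2C8: 0.41 × 0.47 = 0.1927
CYP3A4: 0.48 (unchanged)
Other: 0.11 (unchanged)
New clearance relative to baseline: 0.1927 + 0.48 + 0.11 = 0.7827.
Systemic exposure is inversely proportional to clearance, so the fold-change is 1 / 0.7827 = 1.28.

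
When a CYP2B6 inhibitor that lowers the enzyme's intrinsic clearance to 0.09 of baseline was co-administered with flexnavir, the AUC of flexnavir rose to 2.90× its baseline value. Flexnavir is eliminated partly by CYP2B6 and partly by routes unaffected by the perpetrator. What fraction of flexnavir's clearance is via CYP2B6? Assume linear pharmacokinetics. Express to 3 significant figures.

0.720

Let fm be the CYP2B6 fraction. New clearance relative to baseline = fm × 0.09 + (1 − fm).
AUC ratio = 1 / (new CL fraction), so new CL fraction = 1 / 2.90 = 0.3448.
fm × 0.09 + 1 − fm = 0.3448  ⇒  fm × (0.09 − 1) = −0.6552  ⇒  fm = 0.720.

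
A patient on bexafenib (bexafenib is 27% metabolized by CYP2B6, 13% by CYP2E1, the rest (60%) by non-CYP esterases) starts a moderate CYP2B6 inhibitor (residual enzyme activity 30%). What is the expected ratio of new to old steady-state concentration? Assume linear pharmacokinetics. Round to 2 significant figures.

The CYP2B6 pathway (27% of clearance) drops to 0.3× activity: 0.27 × 0.3 = 0.081.
CYP2E1 (13%) and the residual 60% are unaffected.
Relative clearance = 0.081 + 0.13 + 0.6 = 0.811.
Since steady-state concentration ∝ 1/CL, the ratio is 1 / 0.811 = 1.2.

1.2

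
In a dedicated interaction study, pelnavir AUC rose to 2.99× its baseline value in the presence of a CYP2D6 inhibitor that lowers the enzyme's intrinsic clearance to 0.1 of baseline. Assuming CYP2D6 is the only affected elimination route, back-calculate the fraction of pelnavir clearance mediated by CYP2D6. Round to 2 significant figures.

0.74

Call the CYP2D6 fraction fm. After the interaction, CL_new/CL_old = fm × 0.1 + (1 − fm).
AUC ratio = 1 / (new CL fraction), so new CL fraction = 1 / 2.99 = 0.3344.
fm × 0.1 + 1 − fm = 0.3344  ⇒  fm × (0.1 − 1) = −0.6656  ⇒  fm = 0.74.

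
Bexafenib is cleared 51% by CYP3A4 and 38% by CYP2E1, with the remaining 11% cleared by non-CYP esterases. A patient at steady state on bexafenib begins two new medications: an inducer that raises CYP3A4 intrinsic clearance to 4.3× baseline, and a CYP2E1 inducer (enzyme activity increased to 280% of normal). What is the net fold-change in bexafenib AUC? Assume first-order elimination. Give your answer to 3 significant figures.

0.297

CYP3A4: 0.51 × 4.3 = 2.193
CYP2E1: 0.38 × 2.8 = 1.064
Other: 0.11 (unchanged)
CL_new/CL_old = 2.193 + 1.064 + 0.11 = 3.367.
AUC ∝ 1/CL: fold-change = 1 / 3.367 = 0.297.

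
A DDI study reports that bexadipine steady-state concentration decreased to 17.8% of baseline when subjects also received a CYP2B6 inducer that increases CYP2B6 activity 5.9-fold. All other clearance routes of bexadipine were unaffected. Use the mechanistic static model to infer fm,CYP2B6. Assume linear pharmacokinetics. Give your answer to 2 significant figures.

CL'/CL = 1 / 0.178 = 5.618
5.9·fm + (1 − fm) = 5.618
fm = (5.618 − 1) / (5.9 − 1) = 0.94

0.94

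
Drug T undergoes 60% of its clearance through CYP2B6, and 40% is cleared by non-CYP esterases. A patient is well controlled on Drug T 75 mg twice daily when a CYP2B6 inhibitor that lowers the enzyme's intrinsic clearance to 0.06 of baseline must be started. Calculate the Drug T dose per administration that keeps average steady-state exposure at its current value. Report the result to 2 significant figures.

The CYP2B6 pathway (60% of clearance) falls to 0.06× activity: 0.6 × 0.06 = 0.036.
The remaining 40% of clearance is unaffected.
Relative clearance = 0.036 + 0.4 = 0.436.
Exposure is unchanged when dose changes in proportion to clearance. New dose = 75 mg × 0.436 = 33 mg.

33 mg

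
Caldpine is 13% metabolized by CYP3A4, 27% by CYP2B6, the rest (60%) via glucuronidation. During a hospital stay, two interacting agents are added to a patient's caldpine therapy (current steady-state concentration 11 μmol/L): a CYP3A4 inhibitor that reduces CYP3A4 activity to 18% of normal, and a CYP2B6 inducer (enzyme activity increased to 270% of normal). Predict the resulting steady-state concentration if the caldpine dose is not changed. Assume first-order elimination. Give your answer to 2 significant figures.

8.1 μmol/L

The CYP3A4 pathway (13% of clearance) drops to 0.18× activity: 0.13 × 0.18 = 0.0234.
The CYP2B6 pathway (27% of clearance) increases to 2.7× activity: 0.27 × 2.7 = 0.729.
The remaining 60% of clearance is unaffected.
CL_new/CL_old = 0.0234 + 0.729 + 0.6 = 1.3524.
Dividing the baseline by the relative clearance: 11 / 1.3524 = 8.1 μmol/L.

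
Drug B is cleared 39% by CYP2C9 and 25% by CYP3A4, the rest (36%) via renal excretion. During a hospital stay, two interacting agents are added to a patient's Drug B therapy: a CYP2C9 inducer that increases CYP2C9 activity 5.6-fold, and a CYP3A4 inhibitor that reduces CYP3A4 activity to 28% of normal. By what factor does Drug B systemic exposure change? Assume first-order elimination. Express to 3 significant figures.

0.383

The CYP2C9 pathway (39% of clearance) increases to 5.6× activity: 0.39 × 5.6 = 2.184.
The CYP3A4 pathway (25% of clearance) drops to 0.28× activity: 0.25 × 0.28 = 0.07.
The remaining 36% of clearance is unaffected.
Relative clearance = 2.184 + 0.07 + 0.36 = 2.614.
Systemic exposure ∝ 1/CL: fold-change = 1 / 2.614 = 0.383.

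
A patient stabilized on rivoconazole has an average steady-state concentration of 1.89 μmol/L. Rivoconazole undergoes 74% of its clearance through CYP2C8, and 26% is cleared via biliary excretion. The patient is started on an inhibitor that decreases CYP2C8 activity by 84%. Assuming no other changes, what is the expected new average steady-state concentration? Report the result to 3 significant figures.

4.99 μmol/L

The CYP2C8 pathway (74% of clearance) is reduced to 0.16× activity: 0.74 × 0.16 = 0.1184.
The remaining 26% of clearance is unaffected.
New clearance relative to baseline: 0.1184 + 0.26 = 0.3784.
Average steady-state concentration ∝ 1/CL, so new value = 1.89 / 0.3784 = 4.99 μmol/L.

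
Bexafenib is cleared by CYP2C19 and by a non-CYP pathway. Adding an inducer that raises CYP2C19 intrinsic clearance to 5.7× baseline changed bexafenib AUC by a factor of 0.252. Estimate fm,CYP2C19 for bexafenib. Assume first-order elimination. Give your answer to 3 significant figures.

0.632

CL'/CL = 1 / 0.252 = 3.968
5.7·fm + (1 − fm) = 3.968
fm = (3.968 − 1) / (5.7 − 1) = 0.632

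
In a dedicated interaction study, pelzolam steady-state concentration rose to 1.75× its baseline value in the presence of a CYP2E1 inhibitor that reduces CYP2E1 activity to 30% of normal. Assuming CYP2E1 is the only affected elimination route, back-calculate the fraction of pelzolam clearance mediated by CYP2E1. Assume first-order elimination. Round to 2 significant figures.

CL'/CL = 1 / 1.75 = 0.5714
0.3·fm + (1 − fm) = 0.5714
fm = (0.5714 − 1) / (0.3 − 1) = 0.61

0.61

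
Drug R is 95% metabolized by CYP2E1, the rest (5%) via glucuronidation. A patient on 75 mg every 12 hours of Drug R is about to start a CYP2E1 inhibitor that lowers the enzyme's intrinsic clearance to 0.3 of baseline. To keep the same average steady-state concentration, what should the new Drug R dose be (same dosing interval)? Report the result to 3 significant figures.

The CYP2E1 pathway (95% of clearance) falls to 0.3× activity: 0.95 × 0.3 = 0.285.
The remaining 5% of clearance is unaffected.
Relative clearance = 0.285 + 0.05 = 0.335.
Css,avg = (dose rate)/CL, so holding Css fixed requires dose ∝ CL: 75 × 0.335 = 25.1 mg.

25.1 mg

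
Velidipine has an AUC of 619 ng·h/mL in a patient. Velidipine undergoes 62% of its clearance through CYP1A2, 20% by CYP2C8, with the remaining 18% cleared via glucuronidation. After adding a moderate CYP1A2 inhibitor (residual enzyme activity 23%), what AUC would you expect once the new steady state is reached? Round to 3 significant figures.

1.18 × 10³ ng·h/mL

The CYP1A2 pathway (62% of clearance) drops to 0.23× activity: 0.62 × 0.23 = 0.1426.
CYP2C8 (20%) and the residual 18% are unaffected.
New clearance relative to baseline: 0.1426 + 0.2 + 0.18 = 0.5226.
AUC ∝ 1/CL, so new value = 619 / 0.5226 = 1.18 × 10³ ng·h/mL.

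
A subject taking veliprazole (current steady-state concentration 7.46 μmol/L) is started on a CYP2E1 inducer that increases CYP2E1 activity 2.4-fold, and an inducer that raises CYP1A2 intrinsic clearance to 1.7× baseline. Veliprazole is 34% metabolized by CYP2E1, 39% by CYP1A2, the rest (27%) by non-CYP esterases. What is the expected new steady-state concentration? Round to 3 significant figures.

CYP2E1: 0.34 × 2.4 = 0.816
CYP1A2: 0.39 × 1.7 = 0.663
Other: 0.27 (unchanged)
Relative clearance = 0.816 + 0.663 + 0.27 = 1.749.
New steady-state concentration = 7.46 / 1.749 = 4.27 μmol/L (concentration scales inversely with clearance).

4.27 μmol/L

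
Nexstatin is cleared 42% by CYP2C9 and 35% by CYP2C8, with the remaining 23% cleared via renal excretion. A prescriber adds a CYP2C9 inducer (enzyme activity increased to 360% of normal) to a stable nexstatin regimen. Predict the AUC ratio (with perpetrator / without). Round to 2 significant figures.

The CYP2C9 pathway (42% of clearance) is boosted to 3.6× activity: 0.42 × 3.6 = 1.512.
CYP2C8 (35%) and the residual 23% are unaffected.
New clearance relative to baseline: 1.512 + 0.35 + 0.23 = 2.092.
AUC is inversely proportional to clearance, so the fold-change is 1 / 2.092 = 0.48.

0.48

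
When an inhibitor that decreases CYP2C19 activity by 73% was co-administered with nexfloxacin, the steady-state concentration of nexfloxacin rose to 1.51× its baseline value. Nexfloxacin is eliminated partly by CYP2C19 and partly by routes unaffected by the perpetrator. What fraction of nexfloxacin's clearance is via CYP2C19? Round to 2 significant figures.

Write x for the fraction cleared via CYP2C19. The observed steady-state concentration change means clearance fell to 1/1.51 = 0.6623 of baseline.
Only the CYP2C19 route changed, so 0.6623 = x·0.27 + (1 − x), giving x = 0.46.

0.46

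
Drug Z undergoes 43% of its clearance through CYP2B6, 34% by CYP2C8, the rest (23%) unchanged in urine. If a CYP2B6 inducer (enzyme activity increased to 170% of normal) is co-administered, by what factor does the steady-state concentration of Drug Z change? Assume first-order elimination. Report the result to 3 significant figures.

0.769

The CYP2B6 pathway (43% of clearance) is boosted to 1.7× activity: 0.43 × 1.7 = 0.731.
CYP2C8 (34%) and the residual 23% are unaffected.
Relative clearance = 0.731 + 0.34 + 0.23 = 1.301.
Steady-state concentration is inversely proportional to clearance, so the fold-change is 1 / 1.301 = 0.769.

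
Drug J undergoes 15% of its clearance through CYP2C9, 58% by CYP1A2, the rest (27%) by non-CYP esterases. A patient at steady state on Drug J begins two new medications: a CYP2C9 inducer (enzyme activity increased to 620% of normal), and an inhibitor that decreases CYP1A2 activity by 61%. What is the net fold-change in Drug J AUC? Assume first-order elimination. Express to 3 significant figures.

The CYP2C9 pathway (15% of clearance) is boosted to 6.2× activity: 0.15 × 6.2 = 0.93.
The CYP1A2 pathway (58% of clearance) is reduced to 0.39× activity: 0.58 × 0.39 = 0.2262.
The remaining 27% of clearance is unaffected.
Relative clearance = 0.93 + 0.2262 + 0.27 = 1.4262.
AUC ∝ 1/CL: fold-change = 1 / 1.4262 = 0.701.

0.701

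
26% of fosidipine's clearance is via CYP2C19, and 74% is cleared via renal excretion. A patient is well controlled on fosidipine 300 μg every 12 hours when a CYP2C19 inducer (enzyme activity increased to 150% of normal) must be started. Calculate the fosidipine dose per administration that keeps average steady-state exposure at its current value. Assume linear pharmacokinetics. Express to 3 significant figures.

339 μg

The CYP2C19 pathway (26% of clearance) increases to 1.5× activity: 0.26 × 1.5 = 0.39.
Non-CYP routes (74%) are unchanged.
New clearance relative to baseline: 0.39 + 0.74 = 1.13.
Exposure is unchanged when dose changes in proportion to clearance. New dose = 300 μg × 1.13 = 339 μg.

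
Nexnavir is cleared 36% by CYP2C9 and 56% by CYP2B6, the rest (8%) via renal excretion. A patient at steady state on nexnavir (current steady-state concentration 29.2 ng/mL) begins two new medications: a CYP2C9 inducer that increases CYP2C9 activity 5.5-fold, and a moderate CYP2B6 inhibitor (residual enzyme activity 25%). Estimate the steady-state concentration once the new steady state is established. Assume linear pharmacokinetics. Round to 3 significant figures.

The CYP2C9 pathway (36% of clearance) is boosted to 5.5× activity: 0.36 × 5.5 = 1.98.
The CYP2B6 pathway (56% of clearance) is reduced to 0.25× activity: 0.56 × 0.25 = 0.14.
The remaining 8% of clearance is unaffected.
CL_new/CL_old = 1.98 + 0.14 + 0.08 = 2.2.
Steady-state concentration ∝ 1/CL: new value = 29.2 / 2.2 = 13.3 ng/mL.

13.3 ng/mL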